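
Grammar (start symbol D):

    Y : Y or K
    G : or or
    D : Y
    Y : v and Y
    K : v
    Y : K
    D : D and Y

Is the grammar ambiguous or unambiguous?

Ambiguous

Witness: v and v

Derivation 1: D ⇒ Y ⇒ v and Y ⇒ v and K ⇒ v and v
Derivation 2: D ⇒ D and Y ⇒ Y and Y ⇒ K and Y ⇒ v and Y ⇒ v and K ⇒ v and v

Two distinct leftmost derivations for the same string.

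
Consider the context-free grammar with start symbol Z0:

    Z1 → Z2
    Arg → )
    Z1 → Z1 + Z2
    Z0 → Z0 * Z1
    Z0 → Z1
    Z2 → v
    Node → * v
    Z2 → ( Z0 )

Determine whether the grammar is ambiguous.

Unambiguous

Only Z0, Z1, Z2 are reachable from Z0; ignoring the rest: This is a standard precedence ladder (Z0 over Z1 over Z2), with each level left-recursive on its own operator ('*' at Z0, '+' at Z1). That structure is LR(1), hence unambiguous.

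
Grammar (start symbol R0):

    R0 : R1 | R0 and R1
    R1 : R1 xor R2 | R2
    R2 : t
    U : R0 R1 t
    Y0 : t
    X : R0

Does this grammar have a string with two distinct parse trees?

Only R0, R1, R2 are reachable from R0; ignoring the rest: R0 → R0 and R1 | R1  ;  R1 → R1 xor R2 | R2  — a left-associative chain with R2 at the bottom. Each string factors uniquely by precedence.

Unambiguous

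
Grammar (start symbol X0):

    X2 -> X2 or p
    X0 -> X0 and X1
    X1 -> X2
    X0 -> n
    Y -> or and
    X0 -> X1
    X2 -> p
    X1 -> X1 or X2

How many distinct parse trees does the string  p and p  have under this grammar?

Parse trees for p and p:
  [X0 [X0 [X1 [X2 p]]] and [X1 [X2 p]]]

1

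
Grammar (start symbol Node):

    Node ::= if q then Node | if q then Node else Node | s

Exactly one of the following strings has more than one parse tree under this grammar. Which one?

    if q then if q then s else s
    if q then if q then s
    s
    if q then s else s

if q then if q then s else s

if q then if q then s else s: 2 trees
if q then if q then s: 1 tree
s: 1 tree
if q then s else s: 1 tree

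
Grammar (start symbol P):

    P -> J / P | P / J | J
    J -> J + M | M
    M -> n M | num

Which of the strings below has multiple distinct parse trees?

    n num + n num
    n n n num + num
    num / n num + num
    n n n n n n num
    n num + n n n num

n num + n num: 1 tree
n n n num + num: 1 tree
num / n num + num: 2 trees
n n n n n n num: 1 tree
n num + n n n num: 1 tree

num / n num + num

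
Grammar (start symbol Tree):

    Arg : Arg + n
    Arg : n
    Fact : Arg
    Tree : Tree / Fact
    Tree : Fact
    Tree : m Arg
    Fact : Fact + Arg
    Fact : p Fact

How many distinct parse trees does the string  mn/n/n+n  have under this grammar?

2

Parse trees for mn/n/n+n:
  [Tree [Tree [Tree m [Arg n]] / [Fact [Arg n]]] / [Fact [Arg [Arg n] + n]]]
  [Tree [Tree [Tree m [Arg n]] / [Fact [Arg n]]] / [Fact [Fact [Arg n]] + [Arg n]]]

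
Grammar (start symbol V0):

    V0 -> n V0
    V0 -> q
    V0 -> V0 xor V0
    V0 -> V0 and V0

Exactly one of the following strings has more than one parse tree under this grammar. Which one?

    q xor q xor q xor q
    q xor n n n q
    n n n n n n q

q xor q xor q xor q

q xor q xor q xor q: 5 trees
q xor n n n q: 1 tree
n n n n n n q: 1 tree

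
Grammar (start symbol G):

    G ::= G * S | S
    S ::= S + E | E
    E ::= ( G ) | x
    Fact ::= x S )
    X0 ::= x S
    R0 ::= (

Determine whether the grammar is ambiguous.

(Fact, X0, R0 are unreachable from G, so their rules don't affect L(G).) The grammar is stratified — G handles '*' (left-recursive), S handles '+', E atoms. Each operator has a fixed associativity and precedence level, so every string has one parse.

Unambiguous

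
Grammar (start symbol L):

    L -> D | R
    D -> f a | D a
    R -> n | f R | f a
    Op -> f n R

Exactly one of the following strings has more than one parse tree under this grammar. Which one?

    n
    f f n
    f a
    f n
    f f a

n: 1 tree
f f n: 1 tree
f a: 2 trees
f n: 1 tree
f f a: 1 tree

f a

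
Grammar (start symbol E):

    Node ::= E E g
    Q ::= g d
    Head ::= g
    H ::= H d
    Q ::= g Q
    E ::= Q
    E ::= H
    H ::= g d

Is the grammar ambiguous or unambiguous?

Witness: g d

Derivation 1: E ⇒ Q ⇒ g d
Derivation 2: E ⇒ H ⇒ g d

Two distinct leftmost derivations for the same string.

Ambiguous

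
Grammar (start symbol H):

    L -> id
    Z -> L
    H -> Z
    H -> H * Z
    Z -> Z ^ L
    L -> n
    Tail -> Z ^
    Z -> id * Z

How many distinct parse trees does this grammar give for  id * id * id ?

Parse trees for id * id * id:
  [H [Z id * [Z id * [Z [L id]]]]]
  [H [H [Z [L id]]] * [Z id * [Z [L id]]]]
  [H [H [Z id * [Z [L id]]]] * [Z [L id]]]
  [H [H [H [Z [L id]]] * [Z [L id]]] * [Z [L id]]]

4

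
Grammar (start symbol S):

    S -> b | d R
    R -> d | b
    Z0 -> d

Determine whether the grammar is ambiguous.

(Z0 is unreachable from S, so its rules don't affect L(S).) The reachable rules are right-linear with at most one rule per (nonterminal, next-terminal) pair. Each input token forces the next rule, so parsing is deterministic.

Unambiguous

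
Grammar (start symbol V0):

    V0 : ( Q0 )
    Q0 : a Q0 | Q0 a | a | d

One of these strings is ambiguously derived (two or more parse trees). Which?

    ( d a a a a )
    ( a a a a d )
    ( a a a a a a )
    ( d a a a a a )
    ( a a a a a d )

( a a a a a a )

( d a a a a ): 1 tree
( a a a a d ): 1 tree
( a a a a a a ): 32 trees
( d a a a a a ): 1 tree
( a a a a a d ): 1 tree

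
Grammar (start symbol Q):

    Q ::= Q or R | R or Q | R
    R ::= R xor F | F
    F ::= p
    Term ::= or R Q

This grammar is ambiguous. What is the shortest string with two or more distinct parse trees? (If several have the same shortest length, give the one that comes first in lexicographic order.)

length 1: no string has ≥2 trees
length 3: p or p has 2 parse trees

Two derivations of p or p:
  Q ⇒ Q or R ⇒ R or R ⇒ F or R ⇒ p or R ⇒ p or F ⇒ p or p
  Q ⇒ R or Q ⇒ F or Q ⇒ p or Q ⇒ p or R ⇒ p or F ⇒ p or p

p or p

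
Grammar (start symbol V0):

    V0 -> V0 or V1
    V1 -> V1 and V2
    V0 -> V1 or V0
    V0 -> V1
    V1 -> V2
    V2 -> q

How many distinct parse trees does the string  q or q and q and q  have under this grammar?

Parse trees for q or q and q and q:
  [V0 [V0 [V1 [V2 q]]] or [V1 [V1 [V1 [V2 q]] and [V2 q]] and [V2 q]]]
  [V0 [V1 [V2 q]] or [V0 [V1 [V1 [V1 [V2 q]] and [V2 q]] and [V2 q]]]]

2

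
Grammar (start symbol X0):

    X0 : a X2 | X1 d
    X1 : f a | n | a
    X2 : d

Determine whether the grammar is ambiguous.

Witness: a d

Derivation 1: X0 ⇒ a X2 ⇒ a d
Derivation 2: X0 ⇒ X1 d ⇒ a d

Two distinct leftmost derivations for the same string.

Ambiguous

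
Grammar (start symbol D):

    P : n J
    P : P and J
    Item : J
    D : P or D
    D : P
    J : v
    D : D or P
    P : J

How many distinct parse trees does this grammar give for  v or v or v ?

Parse trees for v or v or v:
  [D [P [J v]] or [D [P [J v]] or [D [P [J v]]]]]
  [D [P [J v]] or [D [D [P [J v]]] or [P [J v]]]]
  [D [D [P [J v]] or [D [P [J v]]]] or [P [J v]]]
  [D [D [D [P [J v]]] or [P [J v]]] or [P [J v]]]

4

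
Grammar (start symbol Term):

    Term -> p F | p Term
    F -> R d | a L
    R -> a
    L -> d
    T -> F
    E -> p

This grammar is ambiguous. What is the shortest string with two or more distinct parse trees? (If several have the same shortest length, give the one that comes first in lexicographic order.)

p a d

length 3: p a d has 2 parse trees

Two derivations of p a d:
  Term ⇒ p F ⇒ p R d ⇒ p a d
  Term ⇒ p F ⇒ p a L ⇒ p a d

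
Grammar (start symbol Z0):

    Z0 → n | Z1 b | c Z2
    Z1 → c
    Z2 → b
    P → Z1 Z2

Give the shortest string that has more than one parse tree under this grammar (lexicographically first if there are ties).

length 1: no string has ≥2 trees
length 2: c b has 2 parse trees

Two derivations of c b:
  Z0 ⇒ Z1 b ⇒ c b
  Z0 ⇒ c Z2 ⇒ c b

c b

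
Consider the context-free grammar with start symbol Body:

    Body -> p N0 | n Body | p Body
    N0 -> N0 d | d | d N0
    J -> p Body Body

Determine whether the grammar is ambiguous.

Ambiguous

Witness: p d d

Derivation 1: Body ⇒ p N0 ⇒ p N0 d ⇒ p d d
Derivation 2: Body ⇒ p N0 ⇒ p d N0 ⇒ p d d

Two distinct leftmost derivations for the same string.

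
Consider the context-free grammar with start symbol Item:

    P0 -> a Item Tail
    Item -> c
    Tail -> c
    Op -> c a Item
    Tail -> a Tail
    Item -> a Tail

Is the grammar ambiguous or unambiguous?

Unambiguous

Only Item, Tail are reachable from Item; ignoring the rest: The reachable rules are right-linear with at most one rule per (nonterminal, next-terminal) pair. Each input token forces the next rule, so parsing is deterministic.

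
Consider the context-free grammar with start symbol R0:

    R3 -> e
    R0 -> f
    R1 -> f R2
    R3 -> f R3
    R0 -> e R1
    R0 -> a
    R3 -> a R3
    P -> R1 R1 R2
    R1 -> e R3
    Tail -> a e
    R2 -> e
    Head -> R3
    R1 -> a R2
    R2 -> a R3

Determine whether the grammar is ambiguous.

Unambiguous

(P, Head, Tail are unreachable from R0, so their rules don't affect L(R0).) Each reachable nonterminal has at most one production per leading terminal, and all productions are right-linear; the derivation is determined token-by-token.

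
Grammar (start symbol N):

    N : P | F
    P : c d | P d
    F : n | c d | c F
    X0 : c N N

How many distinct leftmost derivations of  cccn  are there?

1

Parse trees for cccn:
  [N [F c [F c [F c [F n]]]]]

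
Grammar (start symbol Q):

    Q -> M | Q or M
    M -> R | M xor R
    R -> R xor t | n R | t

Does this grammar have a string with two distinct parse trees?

Witness: t xor t

Derivation 1: Q ⇒ M ⇒ R ⇒ R xor t ⇒ t xor t
Derivation 2: Q ⇒ M ⇒ M xor R ⇒ R xor R ⇒ t xor R ⇒ t xor t

Two distinct leftmost derivations for the same string.

Ambiguous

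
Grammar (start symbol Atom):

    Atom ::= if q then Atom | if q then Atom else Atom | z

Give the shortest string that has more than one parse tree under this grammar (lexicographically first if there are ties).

if q then if q then z else z

length 1: no string has ≥2 trees
length 4: no string has ≥2 trees
length 6: no string has ≥2 trees
length 7: no string has ≥2 trees
length 9: if q then if q then z else z has 2 parse trees

Two derivations of if q then if q then z else z:
  Atom ⇒ if q then Atom ⇒ if q then if q then Atom else Atom ⇒ if q then if q then z else Atom ⇒ if q then if q then z else z
  Atom ⇒ if q then Atom else Atom ⇒ if q then if q then Atom else Atom ⇒ if q then if q then z else Atom ⇒ if q then if q then z else z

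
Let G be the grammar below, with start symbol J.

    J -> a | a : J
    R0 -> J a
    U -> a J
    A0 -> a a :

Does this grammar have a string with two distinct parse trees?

Only J is reachable from J; ignoring the rest: The reachable grammar is A → atom sep A | atom. Each atom is followed by either the separator (recurse) or end-of-string (stop) — no choice point.

Unambiguous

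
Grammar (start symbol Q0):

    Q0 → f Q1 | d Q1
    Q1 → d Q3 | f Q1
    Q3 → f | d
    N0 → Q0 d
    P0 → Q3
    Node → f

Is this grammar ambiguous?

Unambiguous

Only Q0, Q1, Q3 are reachable from Q0; ignoring the rest: The reachable rules are right-linear with at most one rule per (nonterminal, next-terminal) pair. Each input token forces the next rule, so parsing is deterministic.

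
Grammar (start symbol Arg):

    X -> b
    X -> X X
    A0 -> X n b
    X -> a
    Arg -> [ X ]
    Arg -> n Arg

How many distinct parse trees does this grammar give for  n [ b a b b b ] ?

Parse trees for n [ b a b b b ] (showing first 6 of 14):
  [Arg n [Arg [ [X [X b] [X [X a] [X [X b] [X [X b] [X b]]]]] ]]]
  [Arg n [Arg [ [X [X b] [X [X a] [X [X [X b] [X b]] [X b]]]] ]]]
  [Arg n [Arg [ [X [X b] [X [X [X a] [X b]] [X [X b] [X b]]]] ]]]
  [Arg n [Arg [ [X [X b] [X [X [X a] [X [X b] [X b]]] [X b]]] ]]]
  [Arg n [Arg [ [X [X b] [X [X [X [X a] [X b]] [X b]] [X b]]] ]]]
  [Arg n [Arg [ [X [X [X b] [X a]] [X [X b] [X [X b] [X b]]]] ]]]

14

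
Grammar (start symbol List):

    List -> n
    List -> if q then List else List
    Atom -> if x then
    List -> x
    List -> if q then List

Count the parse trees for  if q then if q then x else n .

Parse trees for if q then if q then x else n:
  [List if q then [List if q then [List x]] else [List n]]
  [List if q then [List if q then [List x] else [List n]]]

2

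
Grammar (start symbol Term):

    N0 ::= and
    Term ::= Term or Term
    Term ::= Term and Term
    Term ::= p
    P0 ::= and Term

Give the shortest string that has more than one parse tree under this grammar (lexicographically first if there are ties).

p and p and p

length 1: no string has ≥2 trees
length 3: no string has ≥2 trees
length 5: p and p and p has 2 parse trees

Two derivations of p and p and p:
  Term ⇒ Term and Term ⇒ Term and Term and Term ⇒ p and Term and Term ⇒ p and p and Term ⇒ p and p and p
  Term ⇒ Term and Term ⇒ p and Term ⇒ p and Term and Term ⇒ p and p and Term ⇒ p and p and p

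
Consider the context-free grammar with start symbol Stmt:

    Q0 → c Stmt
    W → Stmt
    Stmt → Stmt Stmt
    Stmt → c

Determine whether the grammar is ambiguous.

Witness: c c c

Derivation 1: Stmt ⇒ Stmt Stmt ⇒ Stmt Stmt Stmt ⇒ c Stmt Stmt ⇒ c c Stmt ⇒ c c c
Derivation 2: Stmt ⇒ Stmt Stmt ⇒ c Stmt ⇒ c Stmt Stmt ⇒ c c Stmt ⇒ c c c

Two distinct leftmost derivations for the same string.

Ambiguous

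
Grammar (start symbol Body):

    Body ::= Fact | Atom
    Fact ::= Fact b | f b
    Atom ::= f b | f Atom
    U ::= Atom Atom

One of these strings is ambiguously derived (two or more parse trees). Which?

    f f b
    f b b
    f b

f f b: 1 tree
f b b: 1 tree
f b: 2 trees

f b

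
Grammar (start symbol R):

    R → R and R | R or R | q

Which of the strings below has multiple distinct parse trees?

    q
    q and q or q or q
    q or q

q and q or q or q

q: 1 tree
q and q or q or q: 5 trees
q or q: 1 tree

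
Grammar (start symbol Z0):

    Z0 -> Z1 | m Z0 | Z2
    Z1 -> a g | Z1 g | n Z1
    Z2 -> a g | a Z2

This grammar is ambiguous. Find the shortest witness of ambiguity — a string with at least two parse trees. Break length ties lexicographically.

a g

length 2: a g has 2 parse trees

Two derivations of a g:
  Z0 ⇒ Z1 ⇒ a g
  Z0 ⇒ Z2 ⇒ a g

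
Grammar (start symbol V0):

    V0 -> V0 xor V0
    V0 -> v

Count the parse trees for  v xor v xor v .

2

Parse trees for v xor v xor v:
  [V0 [V0 v] xor [V0 [V0 v] xor [V0 v]]]
  [V0 [V0 [V0 v] xor [V0 v]] xor [V0 v]]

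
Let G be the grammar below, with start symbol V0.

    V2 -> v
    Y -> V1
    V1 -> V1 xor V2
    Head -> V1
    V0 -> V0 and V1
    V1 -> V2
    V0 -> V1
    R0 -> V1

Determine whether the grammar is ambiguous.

Unambiguous

(Head, R0, Y are unreachable from V0, so their rules don't affect L(V0).) V0 → V0 and V1 | V1  ;  V1 → V1 xor V2 | V2  — a left-associative chain with V2 at the bottom. Each string factors uniquely by precedence.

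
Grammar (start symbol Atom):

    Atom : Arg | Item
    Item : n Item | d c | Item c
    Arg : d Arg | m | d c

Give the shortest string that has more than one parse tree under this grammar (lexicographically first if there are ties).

length 1: no string has ≥2 trees
length 2: d c has 2 parse trees

Two derivations of d c:
  Atom ⇒ Arg ⇒ d c
  Atom ⇒ Item ⇒ d c

d c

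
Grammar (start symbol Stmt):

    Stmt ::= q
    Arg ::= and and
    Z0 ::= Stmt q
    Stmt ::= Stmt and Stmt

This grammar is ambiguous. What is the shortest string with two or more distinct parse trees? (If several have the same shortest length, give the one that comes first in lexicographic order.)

length 1: no string has ≥2 trees
length 3: no string has ≥2 trees
length 5: q and q and q has 2 parse trees

Two derivations of q and q and q:
  Stmt ⇒ Stmt and Stmt ⇒ q and Stmt ⇒ q and Stmt and Stmt ⇒ q and q and Stmt ⇒ q and q and q
  Stmt ⇒ Stmt and Stmt ⇒ Stmt and Stmt and Stmt ⇒ q and Stmt and Stmt ⇒ q and q and Stmt ⇒ q and q and q

q and q and q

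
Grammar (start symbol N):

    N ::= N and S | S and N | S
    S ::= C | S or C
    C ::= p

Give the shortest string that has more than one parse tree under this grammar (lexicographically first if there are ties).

length 1: no string has ≥2 trees
length 3: p and p has 2 parse trees

Two derivations of p and p:
  N ⇒ N and S ⇒ S and S ⇒ C and S ⇒ p and S ⇒ p and C ⇒ p and p
  N ⇒ S and N ⇒ C and N ⇒ p and N ⇒ p and S ⇒ p and C ⇒ p and p

p and p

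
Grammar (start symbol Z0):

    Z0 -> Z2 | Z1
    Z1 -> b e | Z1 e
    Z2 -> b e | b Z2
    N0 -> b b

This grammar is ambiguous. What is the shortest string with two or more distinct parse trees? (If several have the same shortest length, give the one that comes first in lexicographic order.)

length 2: b e has 2 parse trees

Two derivations of b e:
  Z0 ⇒ Z2 ⇒ b e
  Z0 ⇒ Z1 ⇒ b e

b e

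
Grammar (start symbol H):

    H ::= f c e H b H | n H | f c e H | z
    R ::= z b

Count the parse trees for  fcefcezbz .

Parse trees for fcefcezbz:
  [H f c e [H f c e [H z]] b [H z]]
  [H f c e [H f c e [H z] b [H z]]]

2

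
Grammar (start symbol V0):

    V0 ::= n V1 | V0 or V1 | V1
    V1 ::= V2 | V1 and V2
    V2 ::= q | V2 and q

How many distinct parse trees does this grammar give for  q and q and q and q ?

8

Parse trees for q and q and q and q:
  [V0 [V1 [V2 [V2 [V2 [V2 q] and q] and q] and q]]]
  [V0 [V1 [V1 [V2 q]] and [V2 [V2 [V2 q] and q] and q]]]
  [V0 [V1 [V1 [V2 [V2 q] and q]] and [V2 [V2 q] and q]]]
  [V0 [V1 [V1 [V1 [V2 q]] and [V2 q]] and [V2 [V2 q] and q]]]
  [V0 [V1 [V1 [V2 [V2 [V2 q] and q] and q]] and [V2 q]]]
  [V0 [V1 [V1 [V1 [V2 q]] and [V2 [V2 q] and q]] and [V2 q]]]
  [V0 [V1 [V1 [V1 [V2 [V2 q] and q]] and [V2 q]] and [V2 q]]]
  [V0 [V1 [V1 [V1 [V1 [V2 q]] and [V2 q]] and [V2 q]] and [V2 q]]]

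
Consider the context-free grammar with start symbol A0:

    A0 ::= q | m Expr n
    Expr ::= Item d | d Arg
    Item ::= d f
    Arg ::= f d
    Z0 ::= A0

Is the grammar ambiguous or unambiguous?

Witness: m d f d n

Derivation 1: A0 ⇒ m Expr n ⇒ m Item d n ⇒ m d f d n
Derivation 2: A0 ⇒ m Expr n ⇒ m d Arg n ⇒ m d f d n

Two distinct leftmost derivations for the same string.

Ambiguous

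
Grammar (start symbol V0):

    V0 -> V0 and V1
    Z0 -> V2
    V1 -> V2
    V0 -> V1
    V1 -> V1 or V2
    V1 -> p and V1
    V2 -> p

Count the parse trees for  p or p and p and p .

Parse trees for p or p and p and p:
  [V0 [V0 [V1 [V1 [V2 p]] or [V2 p]]] and [V1 p and [V1 [V2 p]]]]
  [V0 [V0 [V0 [V1 [V1 [V2 p]] or [V2 p]]] and [V1 [V2 p]]] and [V1 [V2 p]]]

2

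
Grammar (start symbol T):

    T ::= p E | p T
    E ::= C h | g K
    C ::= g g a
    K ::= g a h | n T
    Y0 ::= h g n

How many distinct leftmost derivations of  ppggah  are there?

2

Parse trees for ppggah:
  [T p [T p [E [C g g a] h]]]
  [T p [T p [E g [K g a h]]]]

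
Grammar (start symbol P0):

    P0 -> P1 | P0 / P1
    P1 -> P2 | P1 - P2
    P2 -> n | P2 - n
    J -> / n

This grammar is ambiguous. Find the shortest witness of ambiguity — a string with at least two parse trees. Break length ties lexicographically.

n - n

length 1: no string has ≥2 trees
length 3: n - n has 2 parse trees

Two derivations of n - n:
  P0 ⇒ P1 ⇒ P2 ⇒ P2 - n ⇒ n - n
  P0 ⇒ P1 ⇒ P1 - P2 ⇒ P2 - P2 ⇒ n - P2 ⇒ n - n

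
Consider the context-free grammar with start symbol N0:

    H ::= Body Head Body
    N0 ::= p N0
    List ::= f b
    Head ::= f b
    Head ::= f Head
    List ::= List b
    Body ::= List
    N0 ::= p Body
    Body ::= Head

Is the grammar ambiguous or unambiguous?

Witness: p f b

Derivation 1: N0 ⇒ p Body ⇒ p List ⇒ p f b
Derivation 2: N0 ⇒ p Body ⇒ p Head ⇒ p f b

Two distinct leftmost derivations for the same string.

Ambiguous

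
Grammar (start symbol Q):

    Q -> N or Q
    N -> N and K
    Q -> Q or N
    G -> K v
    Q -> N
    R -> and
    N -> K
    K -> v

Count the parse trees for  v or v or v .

Parse trees for v or v or v:
  [Q [N [K v]] or [Q [N [K v]] or [Q [N [K v]]]]]
  [Q [N [K v]] or [Q [Q [N [K v]]] or [N [K v]]]]
  [Q [Q [N [K v]] or [Q [N [K v]]]] or [N [K v]]]
  [Q [Q [Q [N [K v]]] or [N [K v]]] or [N [K v]]]

4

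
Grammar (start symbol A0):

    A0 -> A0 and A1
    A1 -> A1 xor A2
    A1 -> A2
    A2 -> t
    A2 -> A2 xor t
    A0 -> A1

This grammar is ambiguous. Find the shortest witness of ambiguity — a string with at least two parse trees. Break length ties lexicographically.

t xor t

length 1: no string has ≥2 trees
length 3: t xor t has 2 parse trees

Two derivations of t xor t:
  A0 ⇒ A1 ⇒ A1 xor A2 ⇒ A2 xor A2 ⇒ t xor A2 ⇒ t xor t
  A0 ⇒ A1 ⇒ A2 ⇒ A2 xor t ⇒ t xor t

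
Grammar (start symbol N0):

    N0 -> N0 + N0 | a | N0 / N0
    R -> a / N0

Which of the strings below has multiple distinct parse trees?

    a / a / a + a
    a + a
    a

a / a / a + a

a / a / a + a: 5 trees
a + a: 1 tree
a: 1 tree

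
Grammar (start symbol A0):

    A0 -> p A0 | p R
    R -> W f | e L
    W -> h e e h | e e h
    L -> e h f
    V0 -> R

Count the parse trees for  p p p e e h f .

2

Parse trees for p p p e e h f:
  [A0 p [A0 p [A0 p [R [W e e h] f]]]]
  [A0 p [A0 p [A0 p [R e [L e h f]]]]]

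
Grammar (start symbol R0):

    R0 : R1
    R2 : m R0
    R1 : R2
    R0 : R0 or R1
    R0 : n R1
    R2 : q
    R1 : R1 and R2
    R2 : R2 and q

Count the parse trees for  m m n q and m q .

Parse trees for m m n q and m q:
  [R0 [R1 [R2 m [R0 [R1 [R2 m [R0 n [R1 [R1 [R2 q]] and [R2 m [R0 [R1 [R2 q]]]]]]]]]]]]
  [R0 [R1 [R2 m [R0 [R1 [R1 [R2 m [R0 n [R1 [R2 q]]]]] and [R2 m [R0 [R1 [R2 q]]]]]]]]]
  [R0 [R1 [R1 [R2 m [R0 [R1 [R2 m [R0 n [R1 [R2 q]]]]]]]] and [R2 m [R0 [R1 [R2 q]]]]]]

3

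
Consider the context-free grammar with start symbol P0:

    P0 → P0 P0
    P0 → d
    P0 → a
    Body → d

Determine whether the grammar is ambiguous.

Witness: a a a

Derivation 1: P0 ⇒ P0 P0 ⇒ P0 P0 P0 ⇒ a P0 P0 ⇒ a a P0 ⇒ a a a
Derivation 2: P0 ⇒ P0 P0 ⇒ a P0 ⇒ a P0 P0 ⇒ a a P0 ⇒ a a a

Two distinct leftmost derivations for the same string.

Ambiguous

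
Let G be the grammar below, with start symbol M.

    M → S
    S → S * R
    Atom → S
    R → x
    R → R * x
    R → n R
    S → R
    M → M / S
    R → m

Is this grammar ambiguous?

Ambiguous

Witness: m * x

Derivation 1: M ⇒ S ⇒ S * R ⇒ R * R ⇒ m * R ⇒ m * x
Derivation 2: M ⇒ S ⇒ R ⇒ R * x ⇒ m * x

Two distinct leftmost derivations for the same string.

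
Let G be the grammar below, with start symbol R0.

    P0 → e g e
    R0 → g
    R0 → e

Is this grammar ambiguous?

Unambiguous

(P0 is unreachable from R0, so its rules don't affect L(R0).) Each reachable nonterminal has at most one production per leading terminal, and all productions are right-linear; the derivation is determined token-by-token.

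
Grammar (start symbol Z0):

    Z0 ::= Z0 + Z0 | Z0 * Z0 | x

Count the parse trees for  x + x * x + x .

Parse trees for x + x * x + x:
  [Z0 [Z0 x] + [Z0 [Z0 [Z0 x] * [Z0 x]] + [Z0 x]]]
  [Z0 [Z0 x] + [Z0 [Z0 x] * [Z0 [Z0 x] + [Z0 x]]]]
  [Z0 [Z0 [Z0 x] + [Z0 [Z0 x] * [Z0 x]]] + [Z0 x]]
  [Z0 [Z0 [Z0 [Z0 x] + [Z0 x]] * [Z0 x]] + [Z0 x]]
  [Z0 [Z0 [Z0 x] + [Z0 x]] * [Z0 [Z0 x] + [Z0 x]]]

5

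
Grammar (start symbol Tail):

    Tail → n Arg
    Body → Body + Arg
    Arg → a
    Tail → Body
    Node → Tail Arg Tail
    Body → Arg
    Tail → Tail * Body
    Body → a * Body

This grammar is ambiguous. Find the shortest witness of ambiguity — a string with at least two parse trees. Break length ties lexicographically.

a * a

length 1: no string has ≥2 trees
length 2: no string has ≥2 trees
length 3: a * a has 2 parse trees

Two derivations of a * a:
  Tail ⇒ Body ⇒ a * Body ⇒ a * Arg ⇒ a * a
  Tail ⇒ Tail * Body ⇒ Body * Body ⇒ Arg * Body ⇒ a * Body ⇒ a * Arg ⇒ a * a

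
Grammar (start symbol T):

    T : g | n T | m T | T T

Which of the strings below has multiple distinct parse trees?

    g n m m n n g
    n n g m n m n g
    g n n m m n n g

n n g m n m n g

g n m m n n g: 1 tree
n n g m n m n g: 3 trees
g n n m m n n g: 1 tree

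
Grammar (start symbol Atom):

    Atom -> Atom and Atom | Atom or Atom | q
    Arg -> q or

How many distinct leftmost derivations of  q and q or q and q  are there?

Parse trees for q and q or q and q:
  [Atom [Atom q] and [Atom [Atom [Atom q] or [Atom q]] and [Atom q]]]
  [Atom [Atom q] and [Atom [Atom q] or [Atom [Atom q] and [Atom q]]]]
  [Atom [Atom [Atom q] and [Atom [Atom q] or [Atom q]]] and [Atom q]]
  [Atom [Atom [Atom [Atom q] and [Atom q]] or [Atom q]] and [Atom q]]
  [Atom [Atom [Atom q] and [Atom q]] or [Atom [Atom q] and [Atom q]]]

5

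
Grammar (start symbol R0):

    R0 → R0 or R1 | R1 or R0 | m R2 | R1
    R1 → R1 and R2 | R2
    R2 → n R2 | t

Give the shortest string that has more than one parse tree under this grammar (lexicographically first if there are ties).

length 1: no string has ≥2 trees
length 2: no string has ≥2 trees
length 3: t or t has 2 parse trees

Two derivations of t or t:
  R0 ⇒ R0 or R1 ⇒ R1 or R1 ⇒ R2 or R1 ⇒ t or R1 ⇒ t or R2 ⇒ t or t
  R0 ⇒ R1 or R0 ⇒ R2 or R0 ⇒ t or R0 ⇒ t or R1 ⇒ t or R2 ⇒ t or t

t or t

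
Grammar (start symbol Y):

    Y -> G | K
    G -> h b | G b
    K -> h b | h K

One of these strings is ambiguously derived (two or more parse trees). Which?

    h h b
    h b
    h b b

h b

h h b: 1 tree
h b: 2 trees
h b b: 1 tree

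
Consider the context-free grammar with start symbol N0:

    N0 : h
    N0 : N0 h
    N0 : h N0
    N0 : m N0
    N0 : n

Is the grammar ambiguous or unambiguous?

Witness: h h

Derivation 1: N0 ⇒ N0 h ⇒ h h
Derivation 2: N0 ⇒ h N0 ⇒ h h

Two distinct leftmost derivations for the same string.

Ambiguous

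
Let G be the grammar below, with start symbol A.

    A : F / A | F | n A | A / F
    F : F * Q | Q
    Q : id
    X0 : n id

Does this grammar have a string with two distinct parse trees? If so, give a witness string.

Witness: id / id

Derivation 1: A ⇒ F / A ⇒ Q / A ⇒ id / A ⇒ id / F ⇒ id / Q ⇒ id / id
Derivation 2: A ⇒ A / F ⇒ F / F ⇒ Q / F ⇒ id / F ⇒ id / Q ⇒ id / id

Two distinct leftmost derivations for the same string.

Ambiguous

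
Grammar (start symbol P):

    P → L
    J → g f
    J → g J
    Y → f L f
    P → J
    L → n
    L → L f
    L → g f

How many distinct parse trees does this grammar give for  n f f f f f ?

Parse trees for n f f f f f:
  [P [L [L [L [L [L [L n] f] f] f] f] f]]

1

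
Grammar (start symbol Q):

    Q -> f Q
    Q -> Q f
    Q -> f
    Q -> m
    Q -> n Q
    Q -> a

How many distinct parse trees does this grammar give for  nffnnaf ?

6

Parse trees for nffnnaf:
  [Q [Q n [Q f [Q f [Q n [Q n [Q a]]]]]] f]
  [Q n [Q f [Q f [Q [Q n [Q n [Q a]]] f]]]]
  [Q n [Q f [Q f [Q n [Q [Q n [Q a]] f]]]]]
  [Q n [Q f [Q f [Q n [Q n [Q [Q a] f]]]]]]
  [Q n [Q f [Q [Q f [Q n [Q n [Q a]]]] f]]]
  [Q n [Q [Q f [Q f [Q n [Q n [Q a]]]]] f]]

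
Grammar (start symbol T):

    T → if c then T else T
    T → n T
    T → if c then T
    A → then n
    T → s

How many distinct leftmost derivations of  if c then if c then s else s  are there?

2

Parse trees for if c then if c then s else s:
  [T if c then [T if c then [T s]] else [T s]]
  [T if c then [T if c then [T s] else [T s]]]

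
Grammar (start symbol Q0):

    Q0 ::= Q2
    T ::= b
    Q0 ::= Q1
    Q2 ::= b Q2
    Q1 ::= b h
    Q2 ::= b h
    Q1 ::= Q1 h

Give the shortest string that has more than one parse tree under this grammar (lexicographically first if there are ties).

b h

length 2: b h has 2 parse trees

Two derivations of b h:
  Q0 ⇒ Q2 ⇒ b h
  Q0 ⇒ Q1 ⇒ b h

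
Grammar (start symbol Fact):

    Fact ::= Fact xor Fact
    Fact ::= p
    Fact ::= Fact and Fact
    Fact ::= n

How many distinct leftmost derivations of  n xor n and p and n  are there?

5

Parse trees for n xor n and p and n:
  [Fact [Fact n] xor [Fact [Fact n] and [Fact [Fact p] and [Fact n]]]]
  [Fact [Fact n] xor [Fact [Fact [Fact n] and [Fact p]] and [Fact n]]]
  [Fact [Fact [Fact n] xor [Fact n]] and [Fact [Fact p] and [Fact n]]]
  [Fact [Fact [Fact n] xor [Fact [Fact n] and [Fact p]]] and [Fact n]]
  [Fact [Fact [Fact [Fact n] xor [Fact n]] and [Fact p]] and [Fact n]]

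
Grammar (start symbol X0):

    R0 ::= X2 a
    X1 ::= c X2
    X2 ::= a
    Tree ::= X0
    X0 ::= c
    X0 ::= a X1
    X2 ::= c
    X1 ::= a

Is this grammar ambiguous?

Unambiguous

(R0, Tree are unreachable from X0, so their rules don't affect L(X0).) Each reachable nonterminal has at most one production per leading terminal, and all productions are right-linear; the derivation is determined token-by-token.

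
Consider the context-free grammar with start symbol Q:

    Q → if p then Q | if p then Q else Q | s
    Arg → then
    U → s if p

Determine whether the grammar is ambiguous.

Witness: if p then if p then s else s

Derivation 1: Q ⇒ if p then Q ⇒ if p then if p then Q else Q ⇒ if p then if p then s else Q ⇒ if p then if p then s else s
Derivation 2: Q ⇒ if p then Q else Q ⇒ if p then if p then Q else Q ⇒ if p then if p then s else Q ⇒ if p then if p then s else s

Two distinct leftmost derivations for the same string.

Ambiguous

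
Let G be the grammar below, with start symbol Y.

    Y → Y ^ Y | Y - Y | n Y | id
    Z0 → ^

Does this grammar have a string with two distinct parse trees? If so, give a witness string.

Ambiguous

Witness: n id - id

Derivation 1: Y ⇒ Y - Y ⇒ n Y - Y ⇒ n id - Y ⇒ n id - id
Derivation 2: Y ⇒ n Y ⇒ n Y - Y ⇒ n id - Y ⇒ n id - id

Two distinct leftmost derivations for the same string.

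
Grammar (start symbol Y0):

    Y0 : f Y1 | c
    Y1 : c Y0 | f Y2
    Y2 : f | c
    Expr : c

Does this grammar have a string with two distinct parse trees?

Unambiguous

Only Y0, Y1, Y2 are reachable from Y0; ignoring the rest: The reachable rules are right-linear with at most one rule per (nonterminal, next-terminal) pair. Each input token forces the next rule, so parsing is deterministic.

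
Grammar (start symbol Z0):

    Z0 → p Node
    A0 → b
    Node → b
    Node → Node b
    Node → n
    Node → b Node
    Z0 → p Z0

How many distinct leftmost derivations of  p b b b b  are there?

8

Parse trees for p b b b b:
  [Z0 p [Node [Node [Node [Node b] b] b] b]]
  [Z0 p [Node [Node [Node b [Node b]] b] b]]
  [Z0 p [Node [Node b [Node [Node b] b]] b]]
  [Z0 p [Node [Node b [Node b [Node b]]] b]]
  [Z0 p [Node b [Node [Node [Node b] b] b]]]
  [Z0 p [Node b [Node [Node b [Node b]] b]]]
  [Z0 p [Node b [Node b [Node [Node b] b]]]]
  [Z0 p [Node b [Node b [Node b [Node b]]]]]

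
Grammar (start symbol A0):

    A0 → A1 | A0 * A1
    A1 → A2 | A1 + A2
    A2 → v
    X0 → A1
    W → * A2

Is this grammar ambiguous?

Unambiguous

Only A0, A1, A2 are reachable from A0; ignoring the rest: A0 → A0 * A1 | A1  ;  A1 → A1 + A2 | A2  — a left-associative chain with A2 at the bottom. Each string factors uniquely by precedence.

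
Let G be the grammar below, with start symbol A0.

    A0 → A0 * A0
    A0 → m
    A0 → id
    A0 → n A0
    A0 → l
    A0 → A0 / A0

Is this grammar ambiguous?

Witness: n id * id

Derivation 1: A0 ⇒ A0 * A0 ⇒ n A0 * A0 ⇒ n id * A0 ⇒ n id * id
Derivation 2: A0 ⇒ n A0 ⇒ n A0 * A0 ⇒ n id * A0 ⇒ n id * id

Two distinct leftmost derivations for the same string.

Ambiguous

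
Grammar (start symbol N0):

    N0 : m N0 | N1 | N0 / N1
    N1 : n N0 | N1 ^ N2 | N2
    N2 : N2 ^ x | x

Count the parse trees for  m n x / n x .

Parse trees for m n x / n x:
  [N0 m [N0 [N1 n [N0 [N0 [N1 [N2 x]]] / [N1 n [N0 [N1 [N2 x]]]]]]]]
  [N0 m [N0 [N0 [N1 n [N0 [N1 [N2 x]]]]] / [N1 n [N0 [N1 [N2 x]]]]]]
  [N0 [N0 m [N0 [N1 n [N0 [N1 [N2 x]]]]]] / [N1 n [N0 [N1 [N2 x]]]]]

3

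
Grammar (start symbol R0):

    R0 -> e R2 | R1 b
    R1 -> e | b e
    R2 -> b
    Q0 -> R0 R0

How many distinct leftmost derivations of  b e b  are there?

Parse trees for b e b:
  [R0 [R1 b e] b]

1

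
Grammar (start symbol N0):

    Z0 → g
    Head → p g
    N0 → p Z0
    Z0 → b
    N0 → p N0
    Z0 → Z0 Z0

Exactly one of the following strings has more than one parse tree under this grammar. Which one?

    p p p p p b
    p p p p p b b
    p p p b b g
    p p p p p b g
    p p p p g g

p p p p p b: 1 tree
p p p p p b b: 1 tree
p p p b b g: 2 trees
p p p p p b g: 1 tree
p p p p g g: 1 tree

p p p b b g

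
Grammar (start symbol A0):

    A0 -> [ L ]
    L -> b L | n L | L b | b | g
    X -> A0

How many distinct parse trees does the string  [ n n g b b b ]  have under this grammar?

Parse trees for [ n n g b b b ] (showing first 6 of 10):
  [A0 [ [L n [L n [L [L [L [L g] b] b] b]]] ]]
  [A0 [ [L n [L [L n [L [L [L g] b] b]] b]] ]]
  [A0 [ [L n [L [L [L n [L [L g] b]] b] b]] ]]
  [A0 [ [L n [L [L [L [L n [L g]] b] b] b]] ]]
  [A0 [ [L [L n [L n [L [L [L g] b] b]]] b] ]]
  [A0 [ [L [L n [L [L n [L [L g] b]] b]] b] ]]

10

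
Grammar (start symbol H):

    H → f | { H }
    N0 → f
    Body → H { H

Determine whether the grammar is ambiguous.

Unambiguous

(N0, Body are unreachable from H, so their rules don't affect L(H).) L(H) is { openⁿ atom closeⁿ : n ≥ 0 }. The bracket depth fixes n, and the derivation is forced at every step.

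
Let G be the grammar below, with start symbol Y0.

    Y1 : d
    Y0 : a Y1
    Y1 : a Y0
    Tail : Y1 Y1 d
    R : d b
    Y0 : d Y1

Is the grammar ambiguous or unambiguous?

(Tail, R are unreachable from Y0, so their rules don't affect L(Y0).) Each reachable nonterminal has at most one production per leading terminal, and all productions are right-linear; the derivation is determined token-by-token.

Unambiguous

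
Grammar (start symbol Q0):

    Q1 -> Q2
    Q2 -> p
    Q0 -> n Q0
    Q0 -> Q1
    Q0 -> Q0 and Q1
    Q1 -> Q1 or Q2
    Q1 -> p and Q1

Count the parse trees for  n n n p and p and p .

Parse trees for n n n p and p and p (showing first 6 of 19):
  [Q0 n [Q0 n [Q0 n [Q0 [Q1 p and [Q1 p and [Q1 [Q2 p]]]]]]]]
  [Q0 n [Q0 n [Q0 n [Q0 [Q0 [Q1 [Q2 p]]] and [Q1 p and [Q1 [Q2 p]]]]]]]
  [Q0 n [Q0 n [Q0 n [Q0 [Q0 [Q1 p and [Q1 [Q2 p]]]] and [Q1 [Q2 p]]]]]]
  [Q0 n [Q0 n [Q0 n [Q0 [Q0 [Q0 [Q1 [Q2 p]]] and [Q1 [Q2 p]]] and [Q1 [Q2 p]]]]]]
  [Q0 n [Q0 n [Q0 [Q0 n [Q0 [Q1 [Q2 p]]]] and [Q1 p and [Q1 [Q2 p]]]]]]
  [Q0 n [Q0 n [Q0 [Q0 n [Q0 [Q1 p and [Q1 [Q2 p]]]]] and [Q1 [Q2 p]]]]]

19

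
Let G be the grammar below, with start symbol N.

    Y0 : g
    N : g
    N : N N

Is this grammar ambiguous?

Witness: g g g

Derivation 1: N ⇒ N N ⇒ g N ⇒ g N N ⇒ g g N ⇒ g g g
Derivation 2: N ⇒ N N ⇒ N N N ⇒ g N N ⇒ g g N ⇒ g g g

Two distinct leftmost derivations for the same string.

Ambiguous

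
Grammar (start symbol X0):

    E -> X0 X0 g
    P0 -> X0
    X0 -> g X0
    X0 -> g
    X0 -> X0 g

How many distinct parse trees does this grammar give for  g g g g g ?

16

Parse trees for g g g g g (showing first 6 of 16):
  [X0 g [X0 g [X0 g [X0 g [X0 g]]]]]
  [X0 g [X0 g [X0 g [X0 [X0 g] g]]]]
  [X0 g [X0 g [X0 [X0 g [X0 g]] g]]]
  [X0 g [X0 g [X0 [X0 [X0 g] g] g]]]
  [X0 g [X0 [X0 g [X0 g [X0 g]]] g]]
  [X0 g [X0 [X0 g [X0 [X0 g] g]] g]]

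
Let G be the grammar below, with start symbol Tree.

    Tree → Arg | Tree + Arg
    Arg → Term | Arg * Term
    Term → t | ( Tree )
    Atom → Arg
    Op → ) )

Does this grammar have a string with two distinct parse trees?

Only Tree, Arg, Term are reachable from Tree; ignoring the rest: The grammar is stratified — Tree handles '+' (left-recursive), Arg handles '*', Term atoms. Each operator has a fixed associativity and precedence level, so every string has one parse.

Unambiguous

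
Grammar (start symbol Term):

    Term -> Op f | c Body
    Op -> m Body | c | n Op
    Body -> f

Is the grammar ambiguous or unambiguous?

Ambiguous

Witness: c f

Derivation 1: Term ⇒ Op f ⇒ c f
Derivation 2: Term ⇒ c Body ⇒ c f

Two distinct leftmost derivations for the same string.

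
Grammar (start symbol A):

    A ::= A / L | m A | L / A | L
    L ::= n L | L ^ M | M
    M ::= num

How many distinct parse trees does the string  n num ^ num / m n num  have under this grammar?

Parse trees for n num ^ num / m n num:
  [A [L n [L [L [M num]] ^ [M num]]] / [A m [A [L n [L [M num]]]]]]
  [A [L [L n [L [M num]]] ^ [M num]] / [A m [A [L n [L [M num]]]]]]

2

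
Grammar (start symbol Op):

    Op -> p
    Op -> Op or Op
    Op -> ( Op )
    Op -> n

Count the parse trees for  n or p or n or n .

Parse trees for n or p or n or n:
  [Op [Op n] or [Op [Op p] or [Op [Op n] or [Op n]]]]
  [Op [Op n] or [Op [Op [Op p] or [Op n]] or [Op n]]]
  [Op [Op [Op n] or [Op p]] or [Op [Op n] or [Op n]]]
  [Op [Op [Op n] or [Op [Op p] or [Op n]]] or [Op n]]
  [Op [Op [Op [Op n] or [Op p]] or [Op n]] or [Op n]]

5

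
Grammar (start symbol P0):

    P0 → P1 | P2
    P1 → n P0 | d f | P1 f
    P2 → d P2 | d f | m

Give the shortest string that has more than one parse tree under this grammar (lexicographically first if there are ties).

length 1: no string has ≥2 trees
length 2: d f has 2 parse trees

Two derivations of d f:
  P0 ⇒ P1 ⇒ d f
  P0 ⇒ P2 ⇒ d f

d f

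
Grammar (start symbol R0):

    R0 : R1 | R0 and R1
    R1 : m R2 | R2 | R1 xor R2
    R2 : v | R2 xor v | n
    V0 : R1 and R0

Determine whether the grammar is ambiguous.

Ambiguous

Witness: n xor v

Derivation 1: R0 ⇒ R1 ⇒ R2 ⇒ R2 xor v ⇒ n xor v
Derivation 2: R0 ⇒ R1 ⇒ R1 xor R2 ⇒ R2 xor R2 ⇒ n xor R2 ⇒ n xor v

Two distinct leftmost derivations for the same string.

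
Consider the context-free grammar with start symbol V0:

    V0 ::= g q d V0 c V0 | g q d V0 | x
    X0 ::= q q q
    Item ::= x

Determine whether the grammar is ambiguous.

Witness: g q d g q d x c x

Derivation 1: V0 ⇒ g q d V0 c V0 ⇒ g q d g q d V0 c V0 ⇒ g q d g q d x c V0 ⇒ g q d g q d x c x
Derivation 2: V0 ⇒ g q d V0 ⇒ g q d g q d V0 c V0 ⇒ g q d g q d x c V0 ⇒ g q d g q d x c x

Two distinct leftmost derivations for the same string.

Ambiguous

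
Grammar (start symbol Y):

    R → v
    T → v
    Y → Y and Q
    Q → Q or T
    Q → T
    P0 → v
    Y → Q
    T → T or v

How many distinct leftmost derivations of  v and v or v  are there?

2

Parse trees for v and v or v:
  [Y [Y [Q [T v]]] and [Q [Q [T v]] or [T v]]]
  [Y [Y [Q [T v]]] and [Q [T [T v] or v]]]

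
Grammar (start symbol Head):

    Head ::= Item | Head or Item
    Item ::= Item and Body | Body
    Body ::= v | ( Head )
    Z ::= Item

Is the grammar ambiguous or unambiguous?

Only Head, Item, Body are reachable from Head; ignoring the rest: Head → Head or Item | Item  ;  Item → Item and Body | Body  — a left-associative chain with Body at the bottom. Each string factors uniquely by precedence.

Unambiguous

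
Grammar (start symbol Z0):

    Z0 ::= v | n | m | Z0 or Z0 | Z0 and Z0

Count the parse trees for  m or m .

1

Parse trees for m or m:
  [Z0 [Z0 m] or [Z0 m]]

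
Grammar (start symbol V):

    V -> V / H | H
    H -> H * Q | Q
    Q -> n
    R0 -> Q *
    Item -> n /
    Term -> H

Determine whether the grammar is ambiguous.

Only V, H, Q are reachable from V; ignoring the rest: This is a standard precedence ladder (V over H over Q), with each level left-recursive on its own operator ('/' at V, '*' at H). That structure is LR(1), hence unambiguous.

Unambiguous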